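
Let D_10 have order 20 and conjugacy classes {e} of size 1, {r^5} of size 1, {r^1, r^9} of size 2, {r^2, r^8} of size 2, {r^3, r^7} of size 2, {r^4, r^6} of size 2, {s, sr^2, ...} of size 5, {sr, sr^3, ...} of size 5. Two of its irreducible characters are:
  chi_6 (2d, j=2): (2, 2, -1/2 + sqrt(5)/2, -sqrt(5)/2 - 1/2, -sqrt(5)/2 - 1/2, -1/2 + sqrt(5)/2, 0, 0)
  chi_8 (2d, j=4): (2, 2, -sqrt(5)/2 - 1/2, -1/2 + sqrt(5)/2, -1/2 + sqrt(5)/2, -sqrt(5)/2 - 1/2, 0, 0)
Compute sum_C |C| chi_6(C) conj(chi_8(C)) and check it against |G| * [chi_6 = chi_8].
Sum = 0; so <chi_6, chi_8> = 0 (distinct irreducibles are orthogonal).

Details: Compute term by term over conjugacy classes (|C| * chi_6(C) * conj(chi_8(C))):
  1*(2)*conj(2) + 1*(2)*conj(2) + 2*(-1/2 + sqrt(5)/2)*conj(-sqrt(5)/2 - 1/2) + 2*(-sqrt(5)/2 - 1/2)*conj(-1/2 + sqrt(5)/2) + 2*(-sqrt(5)/2 - 1/2)*conj(-1/2 + sqrt(5)/2) + 2*(-1/2 + sqrt(5)/2)*conj(-sqrt(5)/2 - 1/2) + 5*(0)*conj(0) + 5*(0)*conj(0)
  = (4) + (4) + (-2) + (-2) + (-2) + (-2) + (0) + (0)
  = 0.
Dividing by |G| = 20 gives 0/20 = 0, matching the row-orthogonality relation <chi_6, chi_8> = [chi_6 = chi_8].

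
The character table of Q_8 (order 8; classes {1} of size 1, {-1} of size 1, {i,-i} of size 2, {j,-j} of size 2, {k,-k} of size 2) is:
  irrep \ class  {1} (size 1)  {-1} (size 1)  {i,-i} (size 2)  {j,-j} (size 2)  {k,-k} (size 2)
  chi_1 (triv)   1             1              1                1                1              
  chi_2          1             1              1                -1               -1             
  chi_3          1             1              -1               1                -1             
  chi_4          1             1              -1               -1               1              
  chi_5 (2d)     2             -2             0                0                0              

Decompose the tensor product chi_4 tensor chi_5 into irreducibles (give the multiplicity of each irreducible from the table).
chi_4 tensor chi_5 = chi_5 (all other irreducibles have multiplicity 0).

Proof sketch: The character of a tensor product is the pointwise product (chi_4 * chi_5)(C) = chi_4(C) * chi_5(C):
  {1}: (1)*(2), {-1}: (1)*(-2), {i,-i}: (-1)*(0), {j,-j}: (-1)*(0), {k,-k}: (1)*(0)
so (chi_4 * chi_5) takes values
  {1} -> 2, {-1} -> -2, {i,-i} -> 0, {j,-j} -> 0, {k,-k} -> 0.
Now take the inner product of this character with each irreducible chi from the table, <chi_4*chi_5, chi> = (1/8) sum_C |C| (chi_4*chi_5)(C) conj(chi(C)):
  <chi_4*chi_5, chi_1> = (1/8)[1*(2)*conj(1) + 1*(-2)*conj(1) + 2*(0)*conj(1) + 2*(0)*conj(1) + 2*(0)*conj(1)]
      = (1/8)[(2) + (-2) + (0) + (0) + (0)] = 0/8 = 0
  <chi_4*chi_5, chi_2> = (1/8)[1*(2)*conj(1) + 1*(-2)*conj(1) + 2*(0)*conj(1) + 2*(0)*conj(-1) + 2*(0)*conj(-1)]
      = (1/8)[(2) + (-2) + (0) + (0) + (0)] = 0/8 = 0
  <chi_4*chi_5, chi_3> = (1/8)[1*(2)*conj(1) + 1*(-2)*conj(1) + 2*(0)*conj(-1) + 2*(0)*conj(1) + 2*(0)*conj(-1)]
      = (1/8)[(2) + (-2) + (0) + (0) + (0)] = 0/8 = 0
  <chi_4*chi_5, chi_4> = (1/8)[1*(2)*conj(1) + 1*(-2)*conj(1) + 2*(0)*conj(-1) + 2*(0)*conj(-1) + 2*(0)*conj(1)]
      = (1/8)[(2) + (-2) + (0) + (0) + (0)] = 0/8 = 0
  <chi_4*chi_5, chi_5> = (1/8)[1*(2)*conj(2) + 1*(-2)*conj(-2) + 2*(0)*conj(0) + 2*(0)*conj(0) + 2*(0)*conj(0)]
      = (1/8)[(4) + (4) + (0) + (0) + (0)] = 8/8 = 1
Hence the multiplicities are chi_5: 1. Dimension check: dim(chi_4)*dim(chi_5) = 1*2 = 2 and sum (mult * dim) = 1*2 = 2.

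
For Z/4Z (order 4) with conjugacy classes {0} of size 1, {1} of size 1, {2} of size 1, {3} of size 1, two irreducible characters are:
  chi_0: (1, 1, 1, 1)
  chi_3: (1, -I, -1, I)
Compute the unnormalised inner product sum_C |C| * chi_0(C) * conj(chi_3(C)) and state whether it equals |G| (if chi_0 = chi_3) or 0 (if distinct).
Sum = 0; so <chi_0, chi_3> = 0 (distinct irreducibles are orthogonal).

Explanation: Compute term by term over conjugacy classes (|C| * chi_0(C) * conj(chi_3(C))):
  1*(1)*conj(1) + 1*(1)*conj(-I) + 1*(1)*conj(-1) + 1*(1)*conj(I)
  = (1) + (I) + (-1) + (-I)
  = 0.
(Exp terms are combined using exp(i*s)*conj(exp(i*t)) = exp(i*(s-t)), and sums of them are collapsed using the identity that for every m > 1 the m distinct m-th roots of unity sum to 0, e.g. 1 + exp(2*I*pi/3) + exp(-2*I*pi/3) = 0.)
Dividing by |G| = 4 gives 0/4 = 0, matching the row-orthogonality relation <chi_0, chi_3> = [chi_0 = chi_3].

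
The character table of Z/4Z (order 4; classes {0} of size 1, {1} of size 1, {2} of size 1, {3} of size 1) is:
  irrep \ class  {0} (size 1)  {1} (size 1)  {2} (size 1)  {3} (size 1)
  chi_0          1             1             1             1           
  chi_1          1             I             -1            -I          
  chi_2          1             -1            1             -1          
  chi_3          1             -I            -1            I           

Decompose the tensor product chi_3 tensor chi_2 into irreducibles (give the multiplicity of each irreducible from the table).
chi_3 tensor chi_2 = chi_1 (all other irreducibles have multiplicity 0).

Argument: The character of a tensor product is the pointwise product (chi_3 * chi_2)(C) = chi_3(C) * chi_2(C):
  {0}: (1)*(1), {1}: (-I)*(-1), {2}: (-1)*(1), {3}: (I)*(-1)
so (chi_3 * chi_2) takes values
  {0} -> 1, {1} -> I, {2} -> -1, {3} -> -I.
Now take the inner product of this character with each irreducible chi from the table, <chi_3*chi_2, chi> = (1/4) sum_C |C| (chi_3*chi_2)(C) conj(chi(C)):
  <chi_3*chi_2, chi_0> = (1/4)[1*(1)*conj(1) + 1*(I)*conj(1) + 1*(-1)*conj(1) + 1*(-I)*conj(1)]
      = (1/4)[(1) + (I) + (-1) + (-I)] = 0/4 = 0
  <chi_3*chi_2, chi_1> = (1/4)[1*(1)*conj(1) + 1*(I)*conj(I) + 1*(-1)*conj(-1) + 1*(-I)*conj(-I)]
      = (1/4)[(1) + (1) + (1) + (1)] = 4/4 = 1
  <chi_3*chi_2, chi_2> = (1/4)[1*(1)*conj(1) + 1*(I)*conj(-1) + 1*(-1)*conj(1) + 1*(-I)*conj(-1)]
      = (1/4)[(1) + (-I) + (-1) + (I)] = 0/4 = 0
  <chi_3*chi_2, chi_3> = (1/4)[1*(1)*conj(1) + 1*(I)*conj(-I) + 1*(-1)*conj(-1) + 1*(-I)*conj(I)]
      = (1/4)[(1) + (-1) + (1) + (-1)] = 0/4 = 0
(Exp terms are combined using exp(i*s)*conj(exp(i*t)) = exp(i*(s-t)), and sums of them are collapsed using the identity that for every m > 1 the m distinct m-th roots of unity sum to 0, e.g. 1 + exp(2*I*pi/3) + exp(-2*I*pi/3) = 0.)
Hence the multiplicities are chi_1: 1. Dimension check: dim(chi_3)*dim(chi_2) = 1*1 = 1 and sum (mult * dim) = 1*1 = 1.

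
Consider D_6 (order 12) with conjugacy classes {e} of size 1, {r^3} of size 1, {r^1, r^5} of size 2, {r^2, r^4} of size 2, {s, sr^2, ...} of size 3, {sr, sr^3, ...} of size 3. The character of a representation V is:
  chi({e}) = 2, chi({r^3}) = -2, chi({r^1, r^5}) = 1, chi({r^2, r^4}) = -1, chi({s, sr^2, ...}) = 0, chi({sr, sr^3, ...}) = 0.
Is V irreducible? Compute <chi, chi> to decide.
Irreducible: <chi, chi> = 1.

Argument: <chi, chi> = (1/|G|) sum_C |C| * |chi(C)|^2 = (1/12)[1*|2|^2 + 1*|-2|^2 + 2*|1|^2 + 2*|-1|^2 + 3*|0|^2 + 3*|0|^2]
  = (1/12)[(4) + (4) + (2) + (2) + (0) + (0)] = 12/12 = 1.
A character is irreducible iff <chi, chi> = 1, so this representation is irreducible.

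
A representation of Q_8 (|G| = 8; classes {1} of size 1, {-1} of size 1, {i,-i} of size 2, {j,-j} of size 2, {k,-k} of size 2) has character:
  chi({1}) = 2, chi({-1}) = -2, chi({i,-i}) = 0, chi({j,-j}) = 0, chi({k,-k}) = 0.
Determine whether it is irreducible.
Irreducible: <chi, chi> = 1.

Reasoning: <chi, chi> = (1/|G|) sum_C |C| * |chi(C)|^2 = (1/8)[1*|2|^2 + 1*|-2|^2 + 2*|0|^2 + 2*|0|^2 + 2*|0|^2]
  = (1/8)[(4) + (4) + (0) + (0) + (0)] = 8/8 = 1.
A character is irreducible iff <chi, chi> = 1, so this representation is irreducible.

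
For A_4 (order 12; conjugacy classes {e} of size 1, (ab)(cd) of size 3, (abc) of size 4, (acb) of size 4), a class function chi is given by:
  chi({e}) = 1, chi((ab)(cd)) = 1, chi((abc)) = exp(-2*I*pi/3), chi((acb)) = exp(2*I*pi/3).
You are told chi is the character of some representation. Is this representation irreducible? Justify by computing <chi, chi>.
Irreducible: <chi, chi> = 1.

Proof sketch: <chi, chi> = (1/|G|) sum_C |C| * |chi(C)|^2 = (1/12)[1*|1|^2 + 3*|1|^2 + 4*|exp(-2*I*pi/3)|^2 + 4*|exp(2*I*pi/3)|^2]
  = (1/12)[(1) + (3) + (4) + (4)] = 12/12 = 1.
(Exp terms are combined using exp(i*s)*conj(exp(i*t)) = exp(i*(s-t)), and sums of them are collapsed using the identity that for every m > 1 the m distinct m-th roots of unity sum to 0, e.g. 1 + exp(2*I*pi/3) + exp(-2*I*pi/3) = 0.)
A character is irreducible iff <chi, chi> = 1, so this representation is irreducible.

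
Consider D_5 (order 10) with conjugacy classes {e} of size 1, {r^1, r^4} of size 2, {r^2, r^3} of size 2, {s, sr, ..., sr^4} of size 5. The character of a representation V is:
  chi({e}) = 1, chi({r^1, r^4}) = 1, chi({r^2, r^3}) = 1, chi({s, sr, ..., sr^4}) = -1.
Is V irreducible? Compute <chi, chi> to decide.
Irreducible: <chi, chi> = 1.

Justification: <chi, chi> = (1/|G|) sum_C |C| * |chi(C)|^2 = (1/10)[1*|1|^2 + 2*|1|^2 + 2*|1|^2 + 5*|-1|^2]
  = (1/10)[(1) + (2) + (2) + (5)] = 10/10 = 1.
A character is irreducible iff <chi, chi> = 1, so this representation is irreducible.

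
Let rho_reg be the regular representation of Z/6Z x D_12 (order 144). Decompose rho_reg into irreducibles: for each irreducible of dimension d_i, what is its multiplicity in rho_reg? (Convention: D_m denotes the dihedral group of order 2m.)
Each irreducible V_i of dimension d_i appears with multiplicity d_i, i.e. rho_reg = (direct sum over all irreducibles V_i) d_i V_i. The irreducible dimensions for Z/6Z x D_12 are 1, 1, 1, 1, 1, 1, 1, 1, 1, 1, 1, 1, 1, 1, 1, 1, 1, 1, 1, 1, 1, 1, 1, 1, 2, 2, 2, 2, 2, 2, 2, 2, 2, 2, 2, 2, 2, 2, 2, 2, 2, 2, 2, 2, 2, 2, 2, 2, 2, 2, 2, 2, 2, 2: 24 irreducibles of dimension 1, each with multiplicity 1; 30 irreducibles of dimension 2, each with multiplicity 2. Total dimension 24*1*1 + 30*2*2 = 144 = |G|.

Solution. General theorem: in the regular representation of a finite group G, each irreducible appears with multiplicity equal to its dimension. Check: dim(rho_reg) = sum d_i^2 = 1 + 1 + 1 + 1 + 1 + 1 + 1 + 1 + 1 + 1 + 1 + 1 + 1 + 1 + 1 + 1 + 1 + 1 + 1 + 1 + 1 + 1 + 1 + 1 + 4 + 4 + 4 + 4 + 4 + 4 + 4 + 4 + 4 + 4 + 4 + 4 + 4 + 4 + 4 + 4 + 4 + 4 + 4 + 4 + 4 + 4 + 4 + 4 + 4 + 4 + 4 + 4 + 4 + 4 = 144 = |G|.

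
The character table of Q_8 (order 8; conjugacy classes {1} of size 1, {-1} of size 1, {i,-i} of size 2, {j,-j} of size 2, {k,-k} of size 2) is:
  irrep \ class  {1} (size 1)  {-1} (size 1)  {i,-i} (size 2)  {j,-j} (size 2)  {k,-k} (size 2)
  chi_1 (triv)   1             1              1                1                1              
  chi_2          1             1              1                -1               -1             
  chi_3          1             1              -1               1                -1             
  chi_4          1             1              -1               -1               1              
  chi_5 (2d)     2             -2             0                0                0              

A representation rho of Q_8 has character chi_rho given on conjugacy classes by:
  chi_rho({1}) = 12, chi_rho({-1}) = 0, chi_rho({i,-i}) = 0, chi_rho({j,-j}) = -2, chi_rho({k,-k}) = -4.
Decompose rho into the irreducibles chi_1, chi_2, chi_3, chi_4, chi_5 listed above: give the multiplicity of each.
Multiplicities: chi_1: 0, chi_2: 3, chi_3: 2, chi_4: 1, chi_5: 3.

Derivation: Use <chi_rho, chi> = (1/|G|) sum_C |C| * chi_rho(C) * conj(chi(C)) with |G| = 8 for each irreducible chi in the table:
  <chi_rho, chi_1> = (1/8)[1*(12)*conj(1) + 1*(0)*conj(1) + 2*(0)*conj(1) + 2*(-2)*conj(1) + 2*(-4)*conj(1)]
      = (1/8)[(12) + (0) + (0) + (-4) + (-8)] = 0/8 = 0
  <chi_rho, chi_2> = (1/8)[1*(12)*conj(1) + 1*(0)*conj(1) + 2*(0)*conj(1) + 2*(-2)*conj(-1) + 2*(-4)*conj(-1)]
      = (1/8)[(12) + (0) + (0) + (4) + (8)] = 24/8 = 3
  <chi_rho, chi_3> = (1/8)[1*(12)*conj(1) + 1*(0)*conj(1) + 2*(0)*conj(-1) + 2*(-2)*conj(1) + 2*(-4)*conj(-1)]
      = (1/8)[(12) + (0) + (0) + (-4) + (8)] = 16/8 = 2
  <chi_rho, chi_4> = (1/8)[1*(12)*conj(1) + 1*(0)*conj(1) + 2*(0)*conj(-1) + 2*(-2)*conj(-1) + 2*(-4)*conj(1)]
      = (1/8)[(12) + (0) + (0) + (4) + (-8)] = 8/8 = 1
  <chi_rho, chi_5> = (1/8)[1*(12)*conj(2) + 1*(0)*conj(-2) + 2*(0)*conj(0) + 2*(-2)*conj(0) + 2*(-4)*conj(0)]
      = (1/8)[(24) + (0) + (0) + (0) + (0)] = 24/8 = 3
Dimension check: dim(rho) = sum (mult * dim) = 0*1 + 3*1 + 2*1 + 1*1 + 3*2 = 12 = chi_rho(e) = 12.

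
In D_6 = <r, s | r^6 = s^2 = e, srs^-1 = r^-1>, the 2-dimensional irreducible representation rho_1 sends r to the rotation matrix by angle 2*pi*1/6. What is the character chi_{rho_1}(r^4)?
chi_{rho_1}(r^4) = 2*cos(2*pi*1*4/6) = -1

Solution. rho_1(r^4) is rotation by angle 2*pi*1*4/6, whose trace is 2*cos(2*pi*1*4/6) = -1.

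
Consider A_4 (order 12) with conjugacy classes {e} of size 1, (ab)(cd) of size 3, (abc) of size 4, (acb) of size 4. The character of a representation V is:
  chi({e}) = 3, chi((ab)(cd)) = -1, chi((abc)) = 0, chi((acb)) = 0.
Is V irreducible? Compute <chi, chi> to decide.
Irreducible: <chi, chi> = 1.

Derivation: <chi, chi> = (1/|G|) sum_C |C| * |chi(C)|^2 = (1/12)[1*|3|^2 + 3*|-1|^2 + 4*|0|^2 + 4*|0|^2]
  = (1/12)[(9) + (3) + (0) + (0)] = 12/12 = 1.
(Exp terms are combined using exp(i*s)*conj(exp(i*t)) = exp(i*(s-t)), and sums of them are collapsed using the identity that for every m > 1 the m distinct m-th roots of unity sum to 0, e.g. 1 + exp(2*I*pi/3) + exp(-2*I*pi/3) = 0.)
A character is irreducible iff <chi, chi> = 1, so this representation is irreducible.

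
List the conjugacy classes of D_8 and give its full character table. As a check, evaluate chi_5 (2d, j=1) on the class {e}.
Conjugacy classes: {e} of size 1, {r^4} of size 1, {r^1, r^7} of size 2, {r^2, r^6} of size 2, {r^3, r^5} of size 2, {s, sr^2, ...} of size 4, {sr, sr^3, ...} of size 4.
Character table:
  irrep \ class              {e} (size 1)  {r^4} (size 1)  {r^1, r^7} (size 2)  {r^2, r^6} (size 2)  {r^3, r^5} (size 2)  {s, sr^2, ...} (size 4)  {sr, sr^3, ...} (size 4)
  chi_1 (triv)               1             1               1                    1                    1                    1                        1                       
  chi_2 (sign: r->1, s->-1)  1             1               1                    1                    1                    -1                       -1                      
  chi_3 (r->-1, s->1)        1             1               -1                   1                    -1                   1                        -1                      
  chi_4 (r->-1, s->-1)       1             1               -1                   1                    -1                   -1                       1                       
  chi_5 (2d, j=1)            2             -2              sqrt(2)              0                    -sqrt(2)             0                        0                       
  chi_6 (2d, j=2)            2             2               0                    -2                   0                    0                        0                       
  chi_7 (2d, j=3)            2             -2              -sqrt(2)             0                    sqrt(2)              0                        0                       

Spot check: chi_5 (2d, j=1) on {e} = 2.

Why: D_8 has order 2*8 = 16 with 7 conjugacy classes, hence 7 irreducibles. Sum of squared dims 1 + 1 + 1 + 1 + 4 + 4 + 4 = 16 = |G|. Linear characters come from the abelianisation; the 2-dimensional irreps have character r^k -> 2*cos(2*pi*j*k/8), reflections -> 0.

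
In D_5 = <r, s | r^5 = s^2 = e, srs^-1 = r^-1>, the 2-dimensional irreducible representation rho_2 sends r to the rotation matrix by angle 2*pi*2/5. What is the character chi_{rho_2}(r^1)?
chi_{rho_2}(r^1) = 2*cos(2*pi*2*1/5) = -sqrt(5)/2 - 1/2

Solution. rho_2(r^1) is rotation by angle 2*pi*2*1/5, whose trace is 2*cos(2*pi*2*1/5) = -sqrt(5)/2 - 1/2.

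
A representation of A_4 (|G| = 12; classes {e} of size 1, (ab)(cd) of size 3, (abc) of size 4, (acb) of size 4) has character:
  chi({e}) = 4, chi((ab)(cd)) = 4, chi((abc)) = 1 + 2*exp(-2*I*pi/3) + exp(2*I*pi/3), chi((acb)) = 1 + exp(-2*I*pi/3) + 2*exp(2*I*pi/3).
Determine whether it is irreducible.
Not irreducible (reducible): <chi, chi> = 6 > 1.

Proof sketch: <chi, chi> = (1/|G|) sum_C |C| * |chi(C)|^2 = (1/12)[1*|4|^2 + 3*|4|^2 + 4*|1 + 2*exp(-2*I*pi/3) + exp(2*I*pi/3)|^2 + 4*|1 + exp(-2*I*pi/3) + 2*exp(2*I*pi/3)|^2]
  = (1/12)[(16) + (48) + (4) + (4)] = 72/12 = 6.
(Exp terms are combined using exp(i*s)*conj(exp(i*t)) = exp(i*(s-t)), and sums of them are collapsed using the identity that for every m > 1 the m distinct m-th roots of unity sum to 0, e.g. 1 + exp(2*I*pi/3) + exp(-2*I*pi/3) = 0.)
A character is irreducible iff <chi, chi> = 1, so this representation is reducible.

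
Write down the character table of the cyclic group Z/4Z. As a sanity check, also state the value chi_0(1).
Character table of Z/4Z (irreps indexed chi_0,...,chi_3 with chi_k(m) = zeta_4^(k*m), zeta_4 = exp(2*pi*i/4)):
  irrep \ class  {0} (size 1)  {1} (size 1)  {2} (size 1)  {3} (size 1)
  chi_0          1             1             1             1           
  chi_1          1             I             -1            -I          
  chi_2          1             -1            1             -1          
  chi_3          1             -I            -1            I           

Spot check: chi_0(1) = zeta_4^(0*1) = zeta_4^0 = 1.

Proof sketch: Z/4Z is abelian, so all 4 irreducible complex representations are 1-dimensional. They are given by chi_k(m) = zeta_4^(k*m) for k = 0,...,3. Row orthogonality: sum_m chi_k(m) conj(chi_l(m)) = 4 * [k = l].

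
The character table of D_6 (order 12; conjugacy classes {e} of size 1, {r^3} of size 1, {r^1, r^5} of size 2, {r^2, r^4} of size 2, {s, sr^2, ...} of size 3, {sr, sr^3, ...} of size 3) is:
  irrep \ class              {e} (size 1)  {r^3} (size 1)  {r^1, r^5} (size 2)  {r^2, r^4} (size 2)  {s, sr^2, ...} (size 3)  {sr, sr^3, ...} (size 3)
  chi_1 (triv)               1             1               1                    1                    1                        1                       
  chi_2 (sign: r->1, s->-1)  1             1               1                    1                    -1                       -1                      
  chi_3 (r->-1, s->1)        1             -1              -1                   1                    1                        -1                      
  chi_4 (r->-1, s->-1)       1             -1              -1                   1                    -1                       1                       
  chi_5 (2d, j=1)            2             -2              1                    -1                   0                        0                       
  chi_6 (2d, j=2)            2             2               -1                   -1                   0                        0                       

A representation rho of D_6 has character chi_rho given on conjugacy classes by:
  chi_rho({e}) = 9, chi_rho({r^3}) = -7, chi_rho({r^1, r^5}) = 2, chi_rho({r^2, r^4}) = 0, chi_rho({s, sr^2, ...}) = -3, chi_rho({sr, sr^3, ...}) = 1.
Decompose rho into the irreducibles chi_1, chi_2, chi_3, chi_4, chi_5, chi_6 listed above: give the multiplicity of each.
Multiplicities: chi_1: 0, chi_2: 1, chi_3: 0, chi_4: 2, chi_5: 3, chi_6: 0.

Explanation: Use <chi_rho, chi> = (1/|G|) sum_C |C| * chi_rho(C) * conj(chi(C)) with |G| = 12 for each irreducible chi in the table:
  <chi_rho, chi_1> = (1/12)[1*(9)*conj(1) + 1*(-7)*conj(1) + 2*(2)*conj(1) + 2*(0)*conj(1) + 3*(-3)*conj(1) + 3*(1)*conj(1)]
      = (1/12)[(9) + (-7) + (4) + (0) + (-9) + (3)] = 0/12 = 0
  <chi_rho, chi_2> = (1/12)[1*(9)*conj(1) + 1*(-7)*conj(1) + 2*(2)*conj(1) + 2*(0)*conj(1) + 3*(-3)*conj(-1) + 3*(1)*conj(-1)]
      = (1/12)[(9) + (-7) + (4) + (0) + (9) + (-3)] = 12/12 = 1
  <chi_rho, chi_3> = (1/12)[1*(9)*conj(1) + 1*(-7)*conj(-1) + 2*(2)*conj(-1) + 2*(0)*conj(1) + 3*(-3)*conj(1) + 3*(1)*conj(-1)]
      = (1/12)[(9) + (7) + (-4) + (0) + (-9) + (-3)] = 0/12 = 0
  <chi_rho, chi_4> = (1/12)[1*(9)*conj(1) + 1*(-7)*conj(-1) + 2*(2)*conj(-1) + 2*(0)*conj(1) + 3*(-3)*conj(-1) + 3*(1)*conj(1)]
      = (1/12)[(9) + (7) + (-4) + (0) + (9) + (3)] = 24/12 = 2
  <chi_rho, chi_5> = (1/12)[1*(9)*conj(2) + 1*(-7)*conj(-2) + 2*(2)*conj(1) + 2*(0)*conj(-1) + 3*(-3)*conj(0) + 3*(1)*conj(0)]
      = (1/12)[(18) + (14) + (4) + (0) + (0) + (0)] = 36/12 = 3
  <chi_rho, chi_6> = (1/12)[1*(9)*conj(2) + 1*(-7)*conj(2) + 2*(2)*conj(-1) + 2*(0)*conj(-1) + 3*(-3)*conj(0) + 3*(1)*conj(0)]
      = (1/12)[(18) + (-14) + (-4) + (0) + (0) + (0)] = 0/12 = 0
Dimension check: dim(rho) = sum (mult * dim) = 0*1 + 1*1 + 0*1 + 2*1 + 3*2 + 0*2 = 9 = chi_rho(e) = 9.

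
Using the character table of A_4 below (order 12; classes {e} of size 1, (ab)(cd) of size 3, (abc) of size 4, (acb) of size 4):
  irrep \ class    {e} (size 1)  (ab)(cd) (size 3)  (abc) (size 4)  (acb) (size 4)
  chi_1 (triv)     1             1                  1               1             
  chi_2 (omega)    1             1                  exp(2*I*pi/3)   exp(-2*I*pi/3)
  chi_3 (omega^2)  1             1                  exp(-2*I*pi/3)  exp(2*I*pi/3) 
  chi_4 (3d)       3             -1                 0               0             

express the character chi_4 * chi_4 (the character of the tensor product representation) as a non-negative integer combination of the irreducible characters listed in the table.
chi_4 tensor chi_4 = chi_1 + chi_2 + chi_3 + 2*chi_4 (all other irreducibles have multiplicity 0).

Why: The character of a tensor product is the pointwise product (chi_4 * chi_4)(C) = chi_4(C) * chi_4(C):
  {e}: (3)*(3), (ab)(cd): (-1)*(-1), (abc): (0)*(0), (acb): (0)*(0)
so (chi_4 * chi_4) takes values
  {e} -> 9, (ab)(cd) -> 1, (abc) -> 0, (acb) -> 0.
Now take the inner product of this character with each irreducible chi from the table, <chi_4*chi_4, chi> = (1/12) sum_C |C| (chi_4*chi_4)(C) conj(chi(C)):
  <chi_4*chi_4, chi_1> = (1/12)[1*(9)*conj(1) + 3*(1)*conj(1) + 4*(0)*conj(1) + 4*(0)*conj(1)]
      = (1/12)[(9) + (3) + (0) + (0)] = 12/12 = 1
  <chi_4*chi_4, chi_2> = (1/12)[1*(9)*conj(1) + 3*(1)*conj(1) + 4*(0)*conj(exp(2*I*pi/3)) + 4*(0)*conj(exp(-2*I*pi/3))]
      = (1/12)[(9) + (3) + (0) + (0)] = 12/12 = 1
  <chi_4*chi_4, chi_3> = (1/12)[1*(9)*conj(1) + 3*(1)*conj(1) + 4*(0)*conj(exp(-2*I*pi/3)) + 4*(0)*conj(exp(2*I*pi/3))]
      = (1/12)[(9) + (3) + (0) + (0)] = 12/12 = 1
  <chi_4*chi_4, chi_4> = (1/12)[1*(9)*conj(3) + 3*(1)*conj(-1) + 4*(0)*conj(0) + 4*(0)*conj(0)]
      = (1/12)[(27) + (-3) + (0) + (0)] = 24/12 = 2
(Exp terms are combined using exp(i*s)*conj(exp(i*t)) = exp(i*(s-t)), and sums of them are collapsed using the identity that for every m > 1 the m distinct m-th roots of unity sum to 0, e.g. 1 + exp(2*I*pi/3) + exp(-2*I*pi/3) = 0.)
Hence the multiplicities are chi_1: 1, chi_2: 1, chi_3: 1, chi_4: 2. Dimension check: dim(chi_4)*dim(chi_4) = 3*3 = 9 and sum (mult * dim) = 1*1 + 1*1 + 1*1 + 2*3 = 9.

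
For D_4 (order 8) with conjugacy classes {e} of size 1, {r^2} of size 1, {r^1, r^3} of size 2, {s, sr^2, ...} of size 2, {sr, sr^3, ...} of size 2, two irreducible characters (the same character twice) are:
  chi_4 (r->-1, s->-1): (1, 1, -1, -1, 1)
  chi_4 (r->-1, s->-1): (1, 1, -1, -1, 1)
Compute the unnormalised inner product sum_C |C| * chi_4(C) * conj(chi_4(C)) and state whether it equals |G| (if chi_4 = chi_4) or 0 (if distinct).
Sum = 8 = |G| = 8; so <chi_4, chi_4> = 1 (norm-1 confirms irreducibility).

Reasoning: Compute term by term over conjugacy classes (|C| * chi_4(C) * conj(chi_4(C))):
  1*(1)*conj(1) + 1*(1)*conj(1) + 2*(-1)*conj(-1) + 2*(-1)*conj(-1) + 2*(1)*conj(1)
  = (1) + (1) + (2) + (2) + (2)
  = 8.
Dividing by |G| = 8 gives 8/8 = 1, matching the row-orthogonality relation <chi_4, chi_4> = [chi_4 = chi_4].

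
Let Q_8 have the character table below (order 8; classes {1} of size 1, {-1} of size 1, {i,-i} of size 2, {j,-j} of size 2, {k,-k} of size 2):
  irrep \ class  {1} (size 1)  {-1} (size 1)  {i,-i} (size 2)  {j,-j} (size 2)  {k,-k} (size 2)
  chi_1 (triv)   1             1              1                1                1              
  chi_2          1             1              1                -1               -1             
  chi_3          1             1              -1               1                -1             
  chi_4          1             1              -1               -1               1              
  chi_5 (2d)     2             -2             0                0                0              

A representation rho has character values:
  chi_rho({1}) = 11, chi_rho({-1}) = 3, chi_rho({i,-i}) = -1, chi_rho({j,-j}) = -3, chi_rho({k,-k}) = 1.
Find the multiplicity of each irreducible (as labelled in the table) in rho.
Multiplicities: chi_1: 1, chi_2: 2, chi_3: 1, chi_4: 3, chi_5: 2.

Argument: Use <chi_rho, chi> = (1/|G|) sum_C |C| * chi_rho(C) * conj(chi(C)) with |G| = 8 for each irreducible chi in the table:
  <chi_rho, chi_1> = (1/8)[1*(11)*conj(1) + 1*(3)*conj(1) + 2*(-1)*conj(1) + 2*(-3)*conj(1) + 2*(1)*conj(1)]
      = (1/8)[(11) + (3) + (-2) + (-6) + (2)] = 8/8 = 1
  <chi_rho, chi_2> = (1/8)[1*(11)*conj(1) + 1*(3)*conj(1) + 2*(-1)*conj(1) + 2*(-3)*conj(-1) + 2*(1)*conj(-1)]
      = (1/8)[(11) + (3) + (-2) + (6) + (-2)] = 16/8 = 2
  <chi_rho, chi_3> = (1/8)[1*(11)*conj(1) + 1*(3)*conj(1) + 2*(-1)*conj(-1) + 2*(-3)*conj(1) + 2*(1)*conj(-1)]
      = (1/8)[(11) + (3) + (2) + (-6) + (-2)] = 8/8 = 1
  <chi_rho, chi_4> = (1/8)[1*(11)*conj(1) + 1*(3)*conj(1) + 2*(-1)*conj(-1) + 2*(-3)*conj(-1) + 2*(1)*conj(1)]
      = (1/8)[(11) + (3) + (2) + (6) + (2)] = 24/8 = 3
  <chi_rho, chi_5> = (1/8)[1*(11)*conj(2) + 1*(3)*conj(-2) + 2*(-1)*conj(0) + 2*(-3)*conj(0) + 2*(1)*conj(0)]
      = (1/8)[(22) + (-6) + (0) + (0) + (0)] = 16/8 = 2
Dimension check: dim(rho) = sum (mult * dim) = 1*1 + 2*1 + 1*1 + 3*1 + 2*2 = 11 = chi_rho(e) = 11.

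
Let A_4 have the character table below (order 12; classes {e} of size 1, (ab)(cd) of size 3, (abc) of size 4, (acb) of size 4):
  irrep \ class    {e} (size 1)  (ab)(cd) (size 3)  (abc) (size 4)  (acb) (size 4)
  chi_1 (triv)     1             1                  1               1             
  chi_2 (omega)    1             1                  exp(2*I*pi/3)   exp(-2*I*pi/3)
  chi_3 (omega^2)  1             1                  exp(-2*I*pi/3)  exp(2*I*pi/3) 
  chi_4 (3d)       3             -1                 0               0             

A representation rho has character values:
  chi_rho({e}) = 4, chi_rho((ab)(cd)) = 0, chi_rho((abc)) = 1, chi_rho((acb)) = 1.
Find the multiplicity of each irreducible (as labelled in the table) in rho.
Multiplicities: chi_1: 1, chi_2: 0, chi_3: 0, chi_4: 1.

Explanation: Use <chi_rho, chi> = (1/|G|) sum_C |C| * chi_rho(C) * conj(chi(C)) with |G| = 12 for each irreducible chi in the table:
  <chi_rho, chi_1> = (1/12)[1*(4)*conj(1) + 3*(0)*conj(1) + 4*(1)*conj(1) + 4*(1)*conj(1)]
      = (1/12)[(4) + (0) + (4) + (4)] = 12/12 = 1
  <chi_rho, chi_2> = (1/12)[1*(4)*conj(1) + 3*(0)*conj(1) + 4*(1)*conj(exp(2*I*pi/3)) + 4*(1)*conj(exp(-2*I*pi/3))]
      = (1/12)[(4) + (0) + (4*exp(-2*I*pi/3)) + (4*exp(2*I*pi/3))] = 0/12 = 0
  <chi_rho, chi_3> = (1/12)[1*(4)*conj(1) + 3*(0)*conj(1) + 4*(1)*conj(exp(-2*I*pi/3)) + 4*(1)*conj(exp(2*I*pi/3))]
      = (1/12)[(4) + (0) + (4*exp(2*I*pi/3)) + (4*exp(-2*I*pi/3))] = 0/12 = 0
  <chi_rho, chi_4> = (1/12)[1*(4)*conj(3) + 3*(0)*conj(-1) + 4*(1)*conj(0) + 4*(1)*conj(0)]
      = (1/12)[(12) + (0) + (0) + (0)] = 12/12 = 1
(Exp terms are combined using exp(i*s)*conj(exp(i*t)) = exp(i*(s-t)), and sums of them are collapsed using the identity that for every m > 1 the m distinct m-th roots of unity sum to 0, e.g. 1 + exp(2*I*pi/3) + exp(-2*I*pi/3) = 0.)
Dimension check: dim(rho) = sum (mult * dim) = 1*1 + 0*1 + 0*1 + 1*3 = 4 = chi_rho(e) = 4.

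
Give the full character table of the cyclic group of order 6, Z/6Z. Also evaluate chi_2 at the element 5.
Character table of Z/6Z (irreps indexed chi_0,...,chi_5 with chi_k(m) = zeta_6^(k*m), zeta_6 = exp(2*pi*i/6)):
  irrep \ class  {0} (size 1)  {1} (size 1)    {2} (size 1)    {3} (size 1)  {4} (size 1)    {5} (size 1)  
  chi_0          1             1               1               1             1               1             
  chi_1          1             exp(I*pi/3)     exp(2*I*pi/3)   -1            exp(-2*I*pi/3)  exp(-I*pi/3)  
  chi_2          1             exp(2*I*pi/3)   exp(-2*I*pi/3)  1             exp(2*I*pi/3)   exp(-2*I*pi/3)
  chi_3          1             -1              1               -1            1               -1            
  chi_4          1             exp(-2*I*pi/3)  exp(2*I*pi/3)   1             exp(-2*I*pi/3)  exp(2*I*pi/3) 
  chi_5          1             exp(-I*pi/3)    exp(-2*I*pi/3)  -1            exp(2*I*pi/3)   exp(I*pi/3)   

Spot check: chi_2(5) = zeta_6^(2*5) = zeta_6^10 = exp(-2*I*pi/3).

Justification: Z/6Z is abelian, so all 6 irreducible complex representations are 1-dimensional. They are given by chi_k(m) = zeta_6^(k*m) for k = 0,...,5. Row orthogonality: sum_m chi_k(m) conj(chi_l(m)) = 6 * [k = l].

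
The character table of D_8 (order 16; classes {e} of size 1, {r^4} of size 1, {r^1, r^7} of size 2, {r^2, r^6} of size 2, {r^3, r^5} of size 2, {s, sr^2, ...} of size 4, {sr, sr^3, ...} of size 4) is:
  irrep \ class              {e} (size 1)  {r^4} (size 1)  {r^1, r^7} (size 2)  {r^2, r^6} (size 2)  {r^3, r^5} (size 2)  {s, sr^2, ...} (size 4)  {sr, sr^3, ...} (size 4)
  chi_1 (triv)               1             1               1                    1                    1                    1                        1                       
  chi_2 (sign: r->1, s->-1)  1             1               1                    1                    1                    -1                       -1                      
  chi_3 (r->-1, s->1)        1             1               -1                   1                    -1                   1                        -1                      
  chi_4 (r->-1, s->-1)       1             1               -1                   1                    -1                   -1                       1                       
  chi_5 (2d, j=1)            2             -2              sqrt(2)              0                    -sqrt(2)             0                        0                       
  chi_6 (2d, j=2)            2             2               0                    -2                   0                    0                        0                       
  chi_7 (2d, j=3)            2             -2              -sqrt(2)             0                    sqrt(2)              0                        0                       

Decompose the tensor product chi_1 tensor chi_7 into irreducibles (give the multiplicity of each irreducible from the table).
chi_1 tensor chi_7 = chi_7 (all other irreducibles have multiplicity 0).

Argument: The character of a tensor product is the pointwise product (chi_1 * chi_7)(C) = chi_1(C) * chi_7(C):
  {e}: (1)*(2), {r^4}: (1)*(-2), {r^1, r^7}: (1)*(-sqrt(2)), {r^2, r^6}: (1)*(0), {r^3, r^5}: (1)*(sqrt(2)), {s, sr^2, ...}: (1)*(0), {sr, sr^3, ...}: (1)*(0)
so (chi_1 * chi_7) takes values
  {e} -> 2, {r^4} -> -2, {r^1, r^7} -> -sqrt(2), {r^2, r^6} -> 0, {r^3, r^5} -> sqrt(2), {s, sr^2, ...} -> 0, {sr, sr^3, ...} -> 0.
Now take the inner product of this character with each irreducible chi from the table, <chi_1*chi_7, chi> = (1/16) sum_C |C| (chi_1*chi_7)(C) conj(chi(C)):
  <chi_1*chi_7, chi_1> = (1/16)[1*(2)*conj(1) + 1*(-2)*conj(1) + 2*(-sqrt(2))*conj(1) + 2*(0)*conj(1) + 2*(sqrt(2))*conj(1) + 4*(0)*conj(1) + 4*(0)*conj(1)]
      = (1/16)[(2) + (-2) + (-2*sqrt(2)) + (0) + (2*sqrt(2)) + (0) + (0)] = 0/16 = 0
  <chi_1*chi_7, chi_2> = (1/16)[1*(2)*conj(1) + 1*(-2)*conj(1) + 2*(-sqrt(2))*conj(1) + 2*(0)*conj(1) + 2*(sqrt(2))*conj(1) + 4*(0)*conj(-1) + 4*(0)*conj(-1)]
      = (1/16)[(2) + (-2) + (-2*sqrt(2)) + (0) + (2*sqrt(2)) + (0) + (0)] = 0/16 = 0
  <chi_1*chi_7, chi_3> = (1/16)[1*(2)*conj(1) + 1*(-2)*conj(1) + 2*(-sqrt(2))*conj(-1) + 2*(0)*conj(1) + 2*(sqrt(2))*conj(-1) + 4*(0)*conj(1) + 4*(0)*conj(-1)]
      = (1/16)[(2) + (-2) + (2*sqrt(2)) + (0) + (-2*sqrt(2)) + (0) + (0)] = 0/16 = 0
  <chi_1*chi_7, chi_4> = (1/16)[1*(2)*conj(1) + 1*(-2)*conj(1) + 2*(-sqrt(2))*conj(-1) + 2*(0)*conj(1) + 2*(sqrt(2))*conj(-1) + 4*(0)*conj(-1) + 4*(0)*conj(1)]
      = (1/16)[(2) + (-2) + (2*sqrt(2)) + (0) + (-2*sqrt(2)) + (0) + (0)] = 0/16 = 0
  <chi_1*chi_7, chi_5> = (1/16)[1*(2)*conj(2) + 1*(-2)*conj(-2) + 2*(-sqrt(2))*conj(sqrt(2)) + 2*(0)*conj(0) + 2*(sqrt(2))*conj(-sqrt(2)) + 4*(0)*conj(0) + 4*(0)*conj(0)]
      = (1/16)[(4) + (4) + (-4) + (0) + (-4) + (0) + (0)] = 0/16 = 0
  <chi_1*chi_7, chi_6> = (1/16)[1*(2)*conj(2) + 1*(-2)*conj(2) + 2*(-sqrt(2))*conj(0) + 2*(0)*conj(-2) + 2*(sqrt(2))*conj(0) + 4*(0)*conj(0) + 4*(0)*conj(0)]
      = (1/16)[(4) + (-4) + (0) + (0) + (0) + (0) + (0)] = 0/16 = 0
  <chi_1*chi_7, chi_7> = (1/16)[1*(2)*conj(2) + 1*(-2)*conj(-2) + 2*(-sqrt(2))*conj(-sqrt(2)) + 2*(0)*conj(0) + 2*(sqrt(2))*conj(sqrt(2)) + 4*(0)*conj(0) + 4*(0)*conj(0)]
      = (1/16)[(4) + (4) + (4) + (0) + (4) + (0) + (0)] = 16/16 = 1
Hence the multiplicities are chi_7: 1. Dimension check: dim(chi_1)*dim(chi_7) = 1*2 = 2 and sum (mult * dim) = 1*2 = 2.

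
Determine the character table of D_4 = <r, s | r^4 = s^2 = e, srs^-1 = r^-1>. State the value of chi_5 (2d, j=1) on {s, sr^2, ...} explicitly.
Conjugacy classes: {e} of size 1, {r^2} of size 1, {r^1, r^3} of size 2, {s, sr^2, ...} of size 2, {sr, sr^3, ...} of size 2.
Character table:
  irrep \ class              {e} (size 1)  {r^2} (size 1)  {r^1, r^3} (size 2)  {s, sr^2, ...} (size 2)  {sr, sr^3, ...} (size 2)
  chi_1 (triv)               1             1               1                    1                        1                       
  chi_2 (sign: r->1, s->-1)  1             1               1                    -1                       -1                      
  chi_3 (r->-1, s->1)        1             1               -1                   1                        -1                      
  chi_4 (r->-1, s->-1)       1             1               -1                   -1                       1                       
  chi_5 (2d, j=1)            2             -2              0                    0                        0                       

Spot check: chi_5 (2d, j=1) on {s, sr^2, ...} = 0.

Why: D_4 has order 2*4 = 8 with 5 conjugacy classes, hence 5 irreducibles. Sum of squared dims 1 + 1 + 1 + 1 + 4 = 8 = |G|. Linear characters come from the abelianisation; the 2-dimensional irreps have character r^k -> 2*cos(2*pi*j*k/4), reflections -> 0.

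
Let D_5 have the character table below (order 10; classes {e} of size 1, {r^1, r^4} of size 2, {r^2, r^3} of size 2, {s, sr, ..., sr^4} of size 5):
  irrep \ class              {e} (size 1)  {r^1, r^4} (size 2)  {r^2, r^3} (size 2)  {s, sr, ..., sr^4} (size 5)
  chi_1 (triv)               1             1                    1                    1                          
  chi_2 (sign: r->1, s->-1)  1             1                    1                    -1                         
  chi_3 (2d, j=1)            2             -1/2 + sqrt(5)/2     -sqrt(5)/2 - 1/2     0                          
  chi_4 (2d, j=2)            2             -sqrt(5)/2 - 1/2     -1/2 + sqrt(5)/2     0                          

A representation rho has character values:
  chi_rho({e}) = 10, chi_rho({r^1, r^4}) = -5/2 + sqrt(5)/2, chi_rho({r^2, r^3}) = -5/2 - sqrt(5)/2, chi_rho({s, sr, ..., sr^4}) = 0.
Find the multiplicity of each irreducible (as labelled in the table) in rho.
Multiplicities: chi_1: 0, chi_2: 0, chi_3: 3, chi_4: 2.

Reasoning: Use <chi_rho, chi> = (1/|G|) sum_C |C| * chi_rho(C) * conj(chi(C)) with |G| = 10 for each irreducible chi in the table:
  <chi_rho, chi_1> = (1/10)[1*(10)*conj(1) + 2*(-5/2 + sqrt(5)/2)*conj(1) + 2*(-5/2 - sqrt(5)/2)*conj(1) + 5*(0)*conj(1)]
      = (1/10)[(10) + (-5 + sqrt(5)) + (-5 - sqrt(5)) + (0)] = 0/10 = 0
  <chi_rho, chi_2> = (1/10)[1*(10)*conj(1) + 2*(-5/2 + sqrt(5)/2)*conj(1) + 2*(-5/2 - sqrt(5)/2)*conj(1) + 5*(0)*conj(-1)]
      = (1/10)[(10) + (-5 + sqrt(5)) + (-5 - sqrt(5)) + (0)] = 0/10 = 0
  <chi_rho, chi_3> = (1/10)[1*(10)*conj(2) + 2*(-5/2 + sqrt(5)/2)*conj(-1/2 + sqrt(5)/2) + 2*(-5/2 - sqrt(5)/2)*conj(-sqrt(5)/2 - 1/2) + 5*(0)*conj(0)]
      = (1/10)[(20) + (5 - 3*sqrt(5)) + (5 + 3*sqrt(5)) + (0)] = 30/10 = 3
  <chi_rho, chi_4> = (1/10)[1*(10)*conj(2) + 2*(-5/2 + sqrt(5)/2)*conj(-sqrt(5)/2 - 1/2) + 2*(-5/2 - sqrt(5)/2)*conj(-1/2 + sqrt(5)/2) + 5*(0)*conj(0)]
      = (1/10)[(20) + (2*sqrt(5)) + (-2*sqrt(5)) + (0)] = 20/10 = 2
Dimension check: dim(rho) = sum (mult * dim) = 0*1 + 0*1 + 3*2 + 2*2 = 10 = chi_rho(e) = 10.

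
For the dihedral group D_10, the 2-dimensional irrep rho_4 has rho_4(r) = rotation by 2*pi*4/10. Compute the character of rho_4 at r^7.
chi_{rho_4}(r^7) = 2*cos(2*pi*4*7/10) = -1/2 + sqrt(5)/2

Proof sketch: rho_4(r^7) is rotation by angle 2*pi*4*7/10, whose trace is 2*cos(2*pi*4*7/10) = -1/2 + sqrt(5)/2.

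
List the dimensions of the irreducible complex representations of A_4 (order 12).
Dimensions: 1, 1, 1, 3

Why: There are 4 irreducibles (= number of conjugacy classes). Their dimensions d_i satisfy sum d_i^2 = |G| = 12: 1 + 1 + 1 + 9 = 12.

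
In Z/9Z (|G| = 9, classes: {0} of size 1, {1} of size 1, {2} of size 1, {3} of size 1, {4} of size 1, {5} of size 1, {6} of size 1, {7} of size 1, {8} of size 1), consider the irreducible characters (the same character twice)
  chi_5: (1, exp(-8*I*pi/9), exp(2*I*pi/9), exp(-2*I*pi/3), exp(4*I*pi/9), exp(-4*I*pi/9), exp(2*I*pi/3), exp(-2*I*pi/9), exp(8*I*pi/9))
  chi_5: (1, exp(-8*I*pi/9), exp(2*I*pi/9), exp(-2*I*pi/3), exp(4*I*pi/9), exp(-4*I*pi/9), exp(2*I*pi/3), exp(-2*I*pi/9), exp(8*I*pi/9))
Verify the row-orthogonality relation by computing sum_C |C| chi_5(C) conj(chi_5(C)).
Sum = 9 = |G| = 9; so <chi_5, chi_5> = 1 (norm-1 confirms irreducibility).

Proof sketch: Compute term by term over conjugacy classes (|C| * chi_5(C) * conj(chi_5(C))):
  1*(1)*conj(1) + 1*(exp(-8*I*pi/9))*conj(exp(-8*I*pi/9)) + 1*(exp(2*I*pi/9))*conj(exp(2*I*pi/9)) + 1*(exp(-2*I*pi/3))*conj(exp(-2*I*pi/3)) + 1*(exp(4*I*pi/9))*conj(exp(4*I*pi/9)) + 1*(exp(-4*I*pi/9))*conj(exp(-4*I*pi/9)) + 1*(exp(2*I*pi/3))*conj(exp(2*I*pi/3)) + 1*(exp(-2*I*pi/9))*conj(exp(-2*I*pi/9)) + 1*(exp(8*I*pi/9))*conj(exp(8*I*pi/9))
  = (1) + (1) + (1) + (1) + (1) + (1) + (1) + (1) + (1)
  = 9.
(Exp terms are combined using exp(i*s)*conj(exp(i*t)) = exp(i*(s-t)), and sums of them are collapsed using the identity that for every m > 1 the m distinct m-th roots of unity sum to 0, e.g. 1 + exp(2*I*pi/3) + exp(-2*I*pi/3) = 0.)
Dividing by |G| = 9 gives 9/9 = 1, matching the row-orthogonality relation <chi_5, chi_5> = [chi_5 = chi_5].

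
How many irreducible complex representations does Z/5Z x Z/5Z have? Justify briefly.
25

Why: The number of irreducible complex representations of a finite group equals its number of conjugacy classes. Z/5Z x Z/5Z is abelian of order 25, so every element is its own conjugacy class: 25 classes, so Z/5Z x Z/5Z (order 25) has exactly 25 irreducible complex representations.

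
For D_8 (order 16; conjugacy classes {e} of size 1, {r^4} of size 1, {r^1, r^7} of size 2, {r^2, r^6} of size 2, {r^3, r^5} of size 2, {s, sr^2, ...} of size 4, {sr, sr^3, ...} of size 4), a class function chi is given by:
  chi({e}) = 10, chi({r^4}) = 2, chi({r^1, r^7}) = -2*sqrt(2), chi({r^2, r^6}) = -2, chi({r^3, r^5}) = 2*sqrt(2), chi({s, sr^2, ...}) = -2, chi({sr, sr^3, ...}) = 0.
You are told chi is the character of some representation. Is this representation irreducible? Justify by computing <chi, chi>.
Not irreducible (reducible): <chi, chi> = 10 > 1.

Why: <chi, chi> = (1/|G|) sum_C |C| * |chi(C)|^2 = (1/16)[1*|10|^2 + 1*|2|^2 + 2*|-2*sqrt(2)|^2 + 2*|-2|^2 + 2*|2*sqrt(2)|^2 + 4*|-2|^2 + 4*|0|^2]
  = (1/16)[(100) + (4) + (16) + (8) + (16) + (16) + (0)] = 160/16 = 10.
A character is irreducible iff <chi, chi> = 1, so this representation is reducible.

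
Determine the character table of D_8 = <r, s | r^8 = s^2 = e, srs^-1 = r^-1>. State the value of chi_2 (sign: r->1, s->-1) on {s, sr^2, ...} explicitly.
Conjugacy classes: {e} of size 1, {r^4} of size 1, {r^1, r^7} of size 2, {r^2, r^6} of size 2, {r^3, r^5} of size 2, {s, sr^2, ...} of size 4, {sr, sr^3, ...} of size 4.
Character table:
  irrep \ class              {e} (size 1)  {r^4} (size 1)  {r^1, r^7} (size 2)  {r^2, r^6} (size 2)  {r^3, r^5} (size 2)  {s, sr^2, ...} (size 4)  {sr, sr^3, ...} (size 4)
  chi_1 (triv)               1             1               1                    1                    1                    1                        1                       
  chi_2 (sign: r->1, s->-1)  1             1               1                    1                    1                    -1                       -1                      
  chi_3 (r->-1, s->1)        1             1               -1                   1                    -1                   1                        -1                      
  chi_4 (r->-1, s->-1)       1             1               -1                   1                    -1                   -1                       1                       
  chi_5 (2d, j=1)            2             -2              sqrt(2)              0                    -sqrt(2)             0                        0                       
  chi_6 (2d, j=2)            2             2               0                    -2                   0                    0                        0                       
  chi_7 (2d, j=3)            2             -2              -sqrt(2)             0                    sqrt(2)              0                        0                       

Spot check: chi_2 (sign: r->1, s->-1) on {s, sr^2, ...} = -1.

Derivation: D_8 has order 2*8 = 16 with 7 conjugacy classes, hence 7 irreducibles. Sum of squared dims 1 + 1 + 1 + 1 + 4 + 4 + 4 = 16 = |G|. Linear characters come from the abelianisation; the 2-dimensional irreps have character r^k -> 2*cos(2*pi*j*k/8), reflections -> 0.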